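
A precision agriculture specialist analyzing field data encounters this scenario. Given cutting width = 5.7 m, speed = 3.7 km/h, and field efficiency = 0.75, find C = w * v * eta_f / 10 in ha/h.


C = w * v * eta_f / 10
  = 5.7 * 3.7 * 0.75 / 10
  = 15.82 / 10
  = 1.58 ha/h


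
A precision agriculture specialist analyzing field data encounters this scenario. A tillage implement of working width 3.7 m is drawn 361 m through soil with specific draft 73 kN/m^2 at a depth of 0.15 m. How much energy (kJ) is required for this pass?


E = k * d * w * L
  = 73 * 0.15 * 3.7 * 361
  = 14625.92 kJ


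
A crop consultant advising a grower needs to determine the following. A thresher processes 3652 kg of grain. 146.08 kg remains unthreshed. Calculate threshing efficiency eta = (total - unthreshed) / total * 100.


eta = (total - unthreshed) / total * 100
    = (3652 - 146.08) / 3652 * 100
    = 3505.92 / 3652 * 100
    = 96%


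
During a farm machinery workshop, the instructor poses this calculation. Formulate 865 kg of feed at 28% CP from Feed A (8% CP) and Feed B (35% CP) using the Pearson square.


parts_A = CP_b - target = 35 - 28 = 7
parts_B = target - CP_a = 28 - 8 = 20
total_parts = 7 + 20 = 27
Feed A = 865 * 7 / 27 = 224.26 kg
Feed B = 865 * 20 / 27 = 640.74 kg

224.26 kg


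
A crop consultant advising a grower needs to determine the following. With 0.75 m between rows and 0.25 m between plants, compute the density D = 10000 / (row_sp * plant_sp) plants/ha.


D = 10000 / (row_sp * plant_sp)
  = 10000 / (0.75 * 0.25)
  = 10000 / 0.1875
  = 53333.33 plants/ha


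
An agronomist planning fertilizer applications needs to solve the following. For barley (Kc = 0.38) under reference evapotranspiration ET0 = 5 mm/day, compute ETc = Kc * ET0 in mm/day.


ETc = Kc * ET0
    = 0.38 * 5
    = 1.90 mm/day


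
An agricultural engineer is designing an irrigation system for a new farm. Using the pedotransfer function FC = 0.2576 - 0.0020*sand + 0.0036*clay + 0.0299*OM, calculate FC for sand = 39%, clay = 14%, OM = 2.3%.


FC = 0.2576 - 0.0020*39 + 0.0036*14 + 0.0299*2.3
   = 0.2576 - 0.0780 + 0.0504 + 0.0688
   = 0.2988


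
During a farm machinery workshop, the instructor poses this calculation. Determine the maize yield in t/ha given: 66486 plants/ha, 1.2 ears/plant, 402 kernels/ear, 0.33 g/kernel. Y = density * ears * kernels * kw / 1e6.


Y = density * ears * kernels * kw
  = 66486 * 1.2 * 402 * 0.33 g/ha
  = 10584039.31 g/ha
  = 10584.04 kg/ha = 10.58 t/ha


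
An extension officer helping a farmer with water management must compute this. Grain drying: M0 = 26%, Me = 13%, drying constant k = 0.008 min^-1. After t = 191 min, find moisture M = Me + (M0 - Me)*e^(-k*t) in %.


M = Me + (M0 - Me) * e^(-k*t)
  = 13 + (26 - 13) * e^(-0.008*191)
  = 13 + 13 * e^(-1.528)
  = 13 + 13 * 0.21697
  = 13 + 2.8206
  = 15.82%


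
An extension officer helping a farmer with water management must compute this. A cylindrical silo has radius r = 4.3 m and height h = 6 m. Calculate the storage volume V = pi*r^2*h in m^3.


V = pi * r^2 * h
  = pi * 4.3^2 * 6
  = pi * 18.49 * 6
  = 348.53 m^3


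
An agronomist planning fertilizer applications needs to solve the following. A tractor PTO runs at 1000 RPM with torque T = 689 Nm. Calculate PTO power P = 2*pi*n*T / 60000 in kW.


P = 2*pi*n*T / 60000
  = 2*pi * 1000 * 689 / 60000
  = 4329114.68 / 60000
  = 72.15 kW


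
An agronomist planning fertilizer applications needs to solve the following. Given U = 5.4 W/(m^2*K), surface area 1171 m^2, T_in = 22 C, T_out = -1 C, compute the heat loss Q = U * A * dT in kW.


dT = 22 - (-1) = 23 K
Q = U * A * dT
  = 5.4 * 1171 * 23
  = 145438.20 W = 145.44 kW


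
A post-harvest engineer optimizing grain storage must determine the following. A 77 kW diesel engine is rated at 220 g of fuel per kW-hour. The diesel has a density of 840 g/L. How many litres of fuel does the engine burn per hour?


FC = P * BSFC / rho_fuel
   = 77 * 220 / 840
   = 16940 / 840
   = 20.17 L/h


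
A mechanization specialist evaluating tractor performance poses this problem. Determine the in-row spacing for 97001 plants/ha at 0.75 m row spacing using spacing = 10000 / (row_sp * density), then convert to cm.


spacing = 10000 / (row_sp * density)
        = 10000 / (0.75 * 97001)
        = 10000 / 72750.75
        = 0.13746 m = 13.75 cm


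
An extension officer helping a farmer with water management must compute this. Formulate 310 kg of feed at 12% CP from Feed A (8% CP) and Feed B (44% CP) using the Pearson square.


parts_A = CP_b - target = 44 - 12 = 32
parts_B = target - CP_a = 12 - 8 = 4
total_parts = 32 + 4 = 36
Feed A = 310 * 32 / 36 = 275.56 kg
Feed B = 310 * 4 / 36 = 34.44 kg

275.56 kg


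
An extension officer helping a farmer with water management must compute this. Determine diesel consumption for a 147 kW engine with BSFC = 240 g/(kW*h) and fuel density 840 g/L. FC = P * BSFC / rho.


FC = P * BSFC / rho_fuel
   = 147 * 240 / 840
   = 35280 / 840
   = 42 L/h


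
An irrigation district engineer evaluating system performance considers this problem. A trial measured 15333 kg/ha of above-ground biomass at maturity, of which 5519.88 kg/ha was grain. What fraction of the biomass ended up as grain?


HI = grain_yield / biomass
   = 5519.88 / 15333
   = 0.36


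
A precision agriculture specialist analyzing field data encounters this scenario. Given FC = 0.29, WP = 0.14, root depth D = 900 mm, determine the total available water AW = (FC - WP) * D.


AW = (FC - WP) * D
   = (0.29 - 0.14) * 900
   = 0.15 * 900
   = 135 mm


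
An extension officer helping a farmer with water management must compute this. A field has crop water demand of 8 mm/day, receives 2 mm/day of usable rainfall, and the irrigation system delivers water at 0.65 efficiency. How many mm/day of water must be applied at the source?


IWR = (ETc - Pe) / Ea
    = (8 - 2) / 0.65
    = 6 / 0.65
    = 9.23 mm/day


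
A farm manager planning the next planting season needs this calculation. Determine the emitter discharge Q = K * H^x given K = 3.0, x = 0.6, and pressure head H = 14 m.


Q = K * H^x
  = 3.0 * 14^0.6
  = 3.0 * 4.8717
  = 14.61 L/h


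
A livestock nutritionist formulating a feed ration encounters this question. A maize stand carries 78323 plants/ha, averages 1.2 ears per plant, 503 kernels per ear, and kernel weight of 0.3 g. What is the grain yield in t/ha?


Y = density * ears * kernels * kw
  = 78323 * 1.2 * 503 * 0.3 g/ha
  = 14182728.84 g/ha
  = 14182.73 kg/ha = 14.18 t/ha


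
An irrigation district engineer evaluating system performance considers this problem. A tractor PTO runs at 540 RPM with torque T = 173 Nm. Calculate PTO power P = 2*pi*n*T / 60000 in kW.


P = 2*pi*n*T / 60000
  = 2*pi * 540 * 173 / 60000
  = 586975.17 / 60000
  = 9.78 kW


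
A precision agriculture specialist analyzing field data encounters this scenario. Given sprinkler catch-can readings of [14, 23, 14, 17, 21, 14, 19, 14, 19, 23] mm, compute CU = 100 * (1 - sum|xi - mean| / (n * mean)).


xbar = 178 / 10 = 17.800
sum|xi - xbar| = 32
CU = 100 * (1 - 32 / (10 * 17.800))
   = 100 * (1 - 0.1798)
   = 82.02%


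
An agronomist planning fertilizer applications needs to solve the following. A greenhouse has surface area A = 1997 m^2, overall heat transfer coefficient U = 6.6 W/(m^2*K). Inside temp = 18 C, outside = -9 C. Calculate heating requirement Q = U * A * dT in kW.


dT = 18 - (-9) = 27 K
Q = U * A * dT
  = 6.6 * 1997 * 27
  = 355865.40 W = 355.87 kW


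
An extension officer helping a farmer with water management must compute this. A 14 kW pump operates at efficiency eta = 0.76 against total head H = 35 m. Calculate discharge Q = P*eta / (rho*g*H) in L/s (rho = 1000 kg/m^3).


Q = (P * 1000 * eta) / (rho * g * H)
  = (14 * 1000 * 0.76) / (1000 * 9.81 * 35)
  = 10640 / 343350
  = 0.03099 m^3/s = 30.99 L/s


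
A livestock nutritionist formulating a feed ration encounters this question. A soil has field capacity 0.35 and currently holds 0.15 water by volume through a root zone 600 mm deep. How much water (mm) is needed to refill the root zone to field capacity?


SMD = (FC - theta) * D
    = (0.35 - 0.15) * 600
    = 0.200 * 600
    = 120 mm


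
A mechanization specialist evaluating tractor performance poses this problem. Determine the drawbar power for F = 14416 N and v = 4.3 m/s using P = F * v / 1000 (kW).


P = F * v / 1000
  = 14416 * 4.3 / 1000
  = 61988.80 / 1000
  = 61.99 kW


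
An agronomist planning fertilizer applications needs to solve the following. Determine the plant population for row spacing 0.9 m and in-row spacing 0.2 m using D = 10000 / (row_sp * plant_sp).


D = 10000 / (row_sp * plant_sp)
  = 10000 / (0.9 * 0.2)
  = 10000 / 0.1800
  = 55555.56 plants/ha


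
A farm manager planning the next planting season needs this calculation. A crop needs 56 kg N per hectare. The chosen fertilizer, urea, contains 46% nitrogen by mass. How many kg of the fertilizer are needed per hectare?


Rate = N_required / (N_content / 100)
     = 56 / (46 / 100)
     = 56 / 0.46
     = 121.74 kg/ha


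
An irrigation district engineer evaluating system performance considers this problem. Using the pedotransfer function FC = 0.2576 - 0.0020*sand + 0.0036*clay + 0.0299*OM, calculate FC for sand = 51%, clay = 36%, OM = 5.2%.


FC = 0.2576 - 0.0020*51 + 0.0036*36 + 0.0299*5.2
   = 0.2576 - 0.1020 + 0.1296 + 0.1555
   = 0.4407


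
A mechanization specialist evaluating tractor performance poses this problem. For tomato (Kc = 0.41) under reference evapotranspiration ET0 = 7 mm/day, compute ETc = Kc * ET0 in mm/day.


ETc = Kc * ET0
    = 0.41 * 7
    = 2.87 mm/day


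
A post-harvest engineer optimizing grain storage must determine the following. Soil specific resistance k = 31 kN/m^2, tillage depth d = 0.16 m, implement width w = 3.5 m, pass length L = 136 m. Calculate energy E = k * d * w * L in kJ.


E = k * d * w * L
  = 31 * 0.16 * 3.5 * 136
  = 2360.96 kJ


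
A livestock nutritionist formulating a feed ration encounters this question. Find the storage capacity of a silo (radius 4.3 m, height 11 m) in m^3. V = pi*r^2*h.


V = pi * r^2 * h
  = pi * 4.3^2 * 11
  = pi * 18.49 * 11
  = 638.97 m^3


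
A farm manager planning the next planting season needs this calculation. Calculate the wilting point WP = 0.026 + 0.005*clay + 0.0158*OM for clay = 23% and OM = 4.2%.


WP = 0.026 + 0.005*23 + 0.0158*4.2
   = 0.026 + 0.1150 + 0.0664
   = 0.2074


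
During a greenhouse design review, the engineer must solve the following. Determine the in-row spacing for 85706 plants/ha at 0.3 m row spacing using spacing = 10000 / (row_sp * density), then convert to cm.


spacing = 10000 / (row_sp * density)
        = 10000 / (0.3 * 85706)
        = 10000 / 25711.80
        = 0.38893 m = 38.89 cm


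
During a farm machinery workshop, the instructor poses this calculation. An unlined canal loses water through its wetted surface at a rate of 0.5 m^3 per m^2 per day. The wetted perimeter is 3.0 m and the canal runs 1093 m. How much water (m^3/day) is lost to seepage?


S = C * P * L
  = 0.5 * 3.0 * 1093
  = 1639.50 m^3/day


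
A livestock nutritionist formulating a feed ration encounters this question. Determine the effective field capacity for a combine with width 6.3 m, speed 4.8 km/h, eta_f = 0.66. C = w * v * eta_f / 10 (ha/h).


C = w * v * eta_f / 10
  = 6.3 * 4.8 * 0.66 / 10
  = 19.96 / 10
  = 2.00 ha/h


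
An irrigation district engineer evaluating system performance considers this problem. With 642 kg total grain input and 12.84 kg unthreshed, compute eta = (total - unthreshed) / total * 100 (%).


eta = (total - unthreshed) / total * 100
    = (642 - 12.84) / 642 * 100
    = 629.16 / 642 * 100
    = 98%


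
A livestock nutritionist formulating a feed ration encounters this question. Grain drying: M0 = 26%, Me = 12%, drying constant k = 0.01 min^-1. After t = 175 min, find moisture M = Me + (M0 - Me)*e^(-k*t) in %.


M = Me + (M0 - Me) * e^(-k*t)
  = 12 + (26 - 12) * e^(-0.01*175)
  = 12 + 14 * e^(-1.750)
  = 12 + 14 * 0.17377
  = 12 + 2.4328
  = 14.43%


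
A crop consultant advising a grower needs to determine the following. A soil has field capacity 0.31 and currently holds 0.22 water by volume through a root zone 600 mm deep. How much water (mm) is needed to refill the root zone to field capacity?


SMD = (FC - theta) * D
    = (0.31 - 0.22) * 600
    = 0.090 * 600
    = 54 mm


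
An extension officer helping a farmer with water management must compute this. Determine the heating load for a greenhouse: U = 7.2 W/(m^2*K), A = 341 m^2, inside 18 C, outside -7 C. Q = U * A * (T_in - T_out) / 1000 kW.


dT = 18 - (-7) = 25 K
Q = U * A * dT
  = 7.2 * 341 * 25
  = 61380 W = 61.38 kW


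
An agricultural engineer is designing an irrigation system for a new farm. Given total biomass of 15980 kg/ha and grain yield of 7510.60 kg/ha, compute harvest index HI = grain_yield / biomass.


HI = grain_yield / biomass
   = 7510.60 / 15980
   = 0.47


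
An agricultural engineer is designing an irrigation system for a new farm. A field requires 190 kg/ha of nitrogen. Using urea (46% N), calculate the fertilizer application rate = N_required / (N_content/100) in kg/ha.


Rate = N_required / (N_content / 100)
     = 190 / (46 / 100)
     = 190 / 0.46
     = 413.04 kg/ha


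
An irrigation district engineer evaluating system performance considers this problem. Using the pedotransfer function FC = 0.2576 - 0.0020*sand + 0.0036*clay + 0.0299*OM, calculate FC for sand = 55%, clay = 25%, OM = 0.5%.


FC = 0.2576 - 0.0020*55 + 0.0036*25 + 0.0299*0.5
   = 0.2576 - 0.1100 + 0.0900 + 0.0150
   = 0.2526


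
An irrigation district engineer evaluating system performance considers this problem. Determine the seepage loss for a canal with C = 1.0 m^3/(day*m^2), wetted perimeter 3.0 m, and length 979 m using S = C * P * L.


S = C * P * L
  = 1.0 * 3.0 * 979
  = 2937 m^3/day


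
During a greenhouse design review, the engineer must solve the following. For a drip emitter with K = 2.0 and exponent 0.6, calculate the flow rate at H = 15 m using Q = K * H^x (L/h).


Q = K * H^x
  = 2.0 * 15^0.6
  = 2.0 * 5.0776
  = 10.16 L/h


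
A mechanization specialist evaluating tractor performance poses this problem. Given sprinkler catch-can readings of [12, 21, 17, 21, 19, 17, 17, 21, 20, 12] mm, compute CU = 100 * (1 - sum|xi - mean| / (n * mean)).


xbar = 177 / 10 = 17.700
sum|xi - xbar| = 27
CU = 100 * (1 - 27 / (10 * 17.700))
   = 100 * (1 - 0.1525)
   = 84.75%


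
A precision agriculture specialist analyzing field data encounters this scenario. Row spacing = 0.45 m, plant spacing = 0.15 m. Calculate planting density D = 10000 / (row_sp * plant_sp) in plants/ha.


D = 10000 / (row_sp * plant_sp)
  = 10000 / (0.45 * 0.15)
  = 10000 / 0.0675
  = 148148.15 plants/ha


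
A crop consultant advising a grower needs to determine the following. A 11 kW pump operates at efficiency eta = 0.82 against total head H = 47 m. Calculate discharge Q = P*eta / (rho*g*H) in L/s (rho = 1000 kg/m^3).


Q = (P * 1000 * eta) / (rho * g * H)
  = (11 * 1000 * 0.82) / (1000 * 9.81 * 47)
  = 9020 / 461070
  = 0.01956 m^3/s = 19.56 L/s


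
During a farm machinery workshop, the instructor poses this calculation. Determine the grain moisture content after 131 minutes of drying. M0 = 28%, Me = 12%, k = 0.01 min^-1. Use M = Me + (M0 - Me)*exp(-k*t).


M = Me + (M0 - Me) * e^(-k*t)
  = 12 + (28 - 12) * e^(-0.01*131)
  = 12 + 16 * e^(-1.310)
  = 12 + 16 * 0.26982
  = 12 + 4.3171
  = 16.32%


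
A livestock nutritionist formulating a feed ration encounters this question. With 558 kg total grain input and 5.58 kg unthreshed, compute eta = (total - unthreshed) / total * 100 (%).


eta = (total - unthreshed) / total * 100
    = (558 - 5.58) / 558 * 100
    = 552.42 / 558 * 100
    = 99%


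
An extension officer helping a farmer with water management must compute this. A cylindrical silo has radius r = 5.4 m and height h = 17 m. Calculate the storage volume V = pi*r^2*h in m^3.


V = pi * r^2 * h
  = pi * 5.4^2 * 17
  = pi * 29.16 * 17
  = 1557.35 m^3


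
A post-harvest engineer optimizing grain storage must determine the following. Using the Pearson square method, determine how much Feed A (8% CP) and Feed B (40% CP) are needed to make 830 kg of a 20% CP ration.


parts_A = CP_b - target = 40 - 20 = 20
parts_B = target - CP_a = 20 - 8 = 12
total_parts = 20 + 12 = 32
Feed A = 830 * 20 / 32 = 518.75 kg
Feed B = 830 * 12 / 32 = 311.25 kg

518.75 kg


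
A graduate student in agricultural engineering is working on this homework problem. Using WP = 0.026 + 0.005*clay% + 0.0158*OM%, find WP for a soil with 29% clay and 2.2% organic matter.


WP = 0.026 + 0.005*29 + 0.0158*2.2
   = 0.026 + 0.1450 + 0.0348
   = 0.2058


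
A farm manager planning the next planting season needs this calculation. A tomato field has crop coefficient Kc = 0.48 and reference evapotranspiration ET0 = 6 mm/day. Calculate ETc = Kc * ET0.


ETc = Kc * ET0
    = 0.48 * 6
    = 2.88 mm/day


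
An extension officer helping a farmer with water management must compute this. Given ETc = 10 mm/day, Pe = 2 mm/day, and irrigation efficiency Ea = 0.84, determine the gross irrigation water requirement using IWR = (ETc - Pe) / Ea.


IWR = (ETc - Pe) / Ea
    = (10 - 2) / 0.84
    = 8 / 0.84
    = 9.52 mm/day


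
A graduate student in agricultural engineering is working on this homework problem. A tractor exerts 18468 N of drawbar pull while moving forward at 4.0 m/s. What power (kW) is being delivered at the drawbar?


P = F * v / 1000
  = 18468 * 4.0 / 1000
  = 73872 / 1000
  = 73.87 kW


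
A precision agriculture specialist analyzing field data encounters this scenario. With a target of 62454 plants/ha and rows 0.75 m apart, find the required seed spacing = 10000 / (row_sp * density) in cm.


spacing = 10000 / (row_sp * density)
        = 10000 / (0.75 * 62454)
        = 10000 / 46840.50
        = 0.21349 m = 21.35 cm


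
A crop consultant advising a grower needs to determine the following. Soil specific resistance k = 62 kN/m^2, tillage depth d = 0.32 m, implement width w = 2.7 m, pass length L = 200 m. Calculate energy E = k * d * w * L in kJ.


E = k * d * w * L
  = 62 * 0.32 * 2.7 * 200
  = 10713.60 kJ


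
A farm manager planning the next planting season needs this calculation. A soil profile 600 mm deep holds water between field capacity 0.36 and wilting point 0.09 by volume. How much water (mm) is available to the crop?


AW = (FC - WP) * D
   = (0.36 - 0.09) * 600
   = 0.27 * 600
   = 162 mm


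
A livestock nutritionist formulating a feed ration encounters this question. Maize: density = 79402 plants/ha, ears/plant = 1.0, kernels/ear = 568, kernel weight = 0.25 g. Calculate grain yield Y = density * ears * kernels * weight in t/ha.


Y = density * ears * kernels * kw
  = 79402 * 1.0 * 568 * 0.25 g/ha
  = 11275084 g/ha
  = 11275.08 kg/ha = 11.28 t/ha


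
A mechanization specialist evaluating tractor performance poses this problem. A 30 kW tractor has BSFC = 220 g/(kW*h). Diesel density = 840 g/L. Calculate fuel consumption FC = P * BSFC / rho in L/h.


FC = P * BSFC / rho_fuel
   = 30 * 220 / 840
   = 6600 / 840
   = 7.86 L/h


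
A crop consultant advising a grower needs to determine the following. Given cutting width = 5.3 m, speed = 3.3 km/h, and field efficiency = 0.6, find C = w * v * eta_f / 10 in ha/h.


C = w * v * eta_f / 10
  = 5.3 * 3.3 * 0.6 / 10
  = 10.49 / 10
  = 1.05 ha/h


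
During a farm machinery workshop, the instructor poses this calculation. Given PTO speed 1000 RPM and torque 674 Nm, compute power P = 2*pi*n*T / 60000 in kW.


P = 2*pi*n*T / 60000
  = 2*pi * 1000 * 674 / 60000
  = 4234866.90 / 60000
  = 70.58 kW


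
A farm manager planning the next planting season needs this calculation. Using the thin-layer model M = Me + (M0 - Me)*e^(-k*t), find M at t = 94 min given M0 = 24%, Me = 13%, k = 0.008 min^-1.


M = Me + (M0 - Me) * e^(-k*t)
  = 13 + (24 - 13) * e^(-0.008*94)
  = 13 + 11 * e^(-0.752)
  = 13 + 11 * 0.47142
  = 13 + 5.1857
  = 18.19%


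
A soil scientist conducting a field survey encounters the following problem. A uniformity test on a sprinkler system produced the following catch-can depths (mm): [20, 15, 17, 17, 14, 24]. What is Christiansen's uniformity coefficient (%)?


xbar = 107 / 6 = 17.833
sum|xi - xbar| = 16.667
CU = 100 * (1 - 16.667 / (6 * 17.833))
   = 100 * (1 - 0.1558)
   = 84.42%


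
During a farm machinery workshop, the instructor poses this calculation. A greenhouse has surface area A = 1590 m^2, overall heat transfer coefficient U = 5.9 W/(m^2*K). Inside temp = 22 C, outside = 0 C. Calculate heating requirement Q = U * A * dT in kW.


dT = 22 - (0) = 22 K
Q = U * A * dT
  = 5.9 * 1590 * 22
  = 206382 W = 206.38 kW


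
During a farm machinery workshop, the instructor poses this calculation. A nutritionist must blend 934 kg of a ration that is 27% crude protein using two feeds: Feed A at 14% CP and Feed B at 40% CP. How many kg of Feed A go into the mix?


parts_A = CP_b - target = 40 - 27 = 13
parts_B = target - CP_a = 27 - 14 = 13
total_parts = 13 + 13 = 26
Feed A = 934 * 13 / 26 = 467 kg
Feed B = 934 * 13 / 26 = 467 kg


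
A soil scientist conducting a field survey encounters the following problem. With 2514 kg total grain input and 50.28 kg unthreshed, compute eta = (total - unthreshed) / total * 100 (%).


eta = (total - unthreshed) / total * 100
    = (2514 - 50.28) / 2514 * 100
    = 2463.72 / 2514 * 100
    = 98%


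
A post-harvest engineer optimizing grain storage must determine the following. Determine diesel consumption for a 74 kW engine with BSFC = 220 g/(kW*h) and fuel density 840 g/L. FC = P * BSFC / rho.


FC = P * BSFC / rho_fuel
   = 74 * 220 / 840
   = 16280 / 840
   = 19.38 L/h


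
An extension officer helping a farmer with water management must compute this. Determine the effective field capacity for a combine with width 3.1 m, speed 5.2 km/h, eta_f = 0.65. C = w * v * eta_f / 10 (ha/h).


C = w * v * eta_f / 10
  = 3.1 * 5.2 * 0.65 / 10
  = 10.48 / 10
  = 1.05 ha/h


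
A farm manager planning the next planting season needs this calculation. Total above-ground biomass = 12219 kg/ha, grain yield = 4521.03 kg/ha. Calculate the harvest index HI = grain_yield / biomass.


HI = grain_yield / biomass
   = 4521.03 / 12219
   = 0.37


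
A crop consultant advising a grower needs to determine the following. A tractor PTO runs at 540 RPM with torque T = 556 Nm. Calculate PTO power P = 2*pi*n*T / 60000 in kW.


P = 2*pi*n*T / 60000
  = 2*pi * 540 * 556 / 60000
  = 1886463.56 / 60000
  = 31.44 kW


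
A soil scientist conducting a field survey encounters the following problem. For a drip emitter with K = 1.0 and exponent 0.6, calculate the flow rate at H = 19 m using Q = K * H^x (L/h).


Q = K * H^x
  = 1.0 * 19^0.6
  = 1.0 * 5.8513
  = 5.85 L/h


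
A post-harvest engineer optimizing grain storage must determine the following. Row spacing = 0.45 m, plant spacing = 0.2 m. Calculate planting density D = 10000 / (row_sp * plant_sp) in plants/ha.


D = 10000 / (row_sp * plant_sp)
  = 10000 / (0.45 * 0.2)
  = 10000 / 0.0900
  = 111111.11 plants/ha


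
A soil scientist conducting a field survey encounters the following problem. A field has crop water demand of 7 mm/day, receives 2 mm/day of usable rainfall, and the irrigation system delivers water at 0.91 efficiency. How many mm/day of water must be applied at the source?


IWR = (ETc - Pe) / Ea
    = (7 - 2) / 0.91
    = 5 / 0.91
    = 5.49 mm/day


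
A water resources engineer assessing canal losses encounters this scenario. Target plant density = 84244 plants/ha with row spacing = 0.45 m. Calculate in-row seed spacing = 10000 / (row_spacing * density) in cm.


spacing = 10000 / (row_sp * density)
        = 10000 / (0.45 * 84244)
        = 10000 / 37909.80
        = 0.26378 m = 26.38 cm


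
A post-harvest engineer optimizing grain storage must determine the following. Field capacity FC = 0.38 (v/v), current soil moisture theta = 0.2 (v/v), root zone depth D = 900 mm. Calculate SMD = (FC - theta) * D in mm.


SMD = (FC - theta) * D
    = (0.38 - 0.2) * 900
    = 0.180 * 900
    = 162 mm


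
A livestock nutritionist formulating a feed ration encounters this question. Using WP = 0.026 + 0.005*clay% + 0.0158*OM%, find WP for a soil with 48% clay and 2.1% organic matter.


WP = 0.026 + 0.005*48 + 0.0158*2.1
   = 0.026 + 0.2400 + 0.0332
   = 0.2992


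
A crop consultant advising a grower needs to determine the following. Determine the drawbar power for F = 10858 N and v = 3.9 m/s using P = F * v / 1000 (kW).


P = F * v / 1000
  = 10858 * 3.9 / 1000
  = 42346.20 / 1000
  = 42.35 kW


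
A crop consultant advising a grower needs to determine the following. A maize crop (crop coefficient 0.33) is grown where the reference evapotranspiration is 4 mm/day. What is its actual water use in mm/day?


ETc = Kc * ET0
    = 0.33 * 4
    = 1.32 mm/day


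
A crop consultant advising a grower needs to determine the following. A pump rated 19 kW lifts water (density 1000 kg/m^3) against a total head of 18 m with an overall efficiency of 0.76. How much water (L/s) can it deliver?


Q = (P * 1000 * eta) / (rho * g * H)
  = (19 * 1000 * 0.76) / (1000 * 9.81 * 18)
  = 14440 / 176580
  = 0.08178 m^3/s = 81.78 L/s


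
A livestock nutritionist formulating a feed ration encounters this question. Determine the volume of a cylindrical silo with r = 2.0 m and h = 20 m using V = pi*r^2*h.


V = pi * r^2 * h
  = pi * 2.0^2 * 20
  = pi * 4 * 20
  = 251.33 m^3


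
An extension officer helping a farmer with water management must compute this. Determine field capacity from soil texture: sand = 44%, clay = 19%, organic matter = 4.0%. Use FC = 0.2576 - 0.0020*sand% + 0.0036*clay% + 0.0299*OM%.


FC = 0.2576 - 0.0020*44 + 0.0036*19 + 0.0299*4.0
   = 0.2576 - 0.0880 + 0.0684 + 0.1196
   = 0.3576


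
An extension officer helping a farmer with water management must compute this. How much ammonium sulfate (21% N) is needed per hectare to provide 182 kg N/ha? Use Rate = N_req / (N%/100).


Rate = N_required / (N_content / 100)
     = 182 / (21 / 100)
     = 182 / 0.21
     = 866.67 kg/ha


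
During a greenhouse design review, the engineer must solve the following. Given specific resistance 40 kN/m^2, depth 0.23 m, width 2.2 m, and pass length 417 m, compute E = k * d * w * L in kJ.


E = k * d * w * L
  = 40 * 0.23 * 2.2 * 417
  = 8440.08 kJ


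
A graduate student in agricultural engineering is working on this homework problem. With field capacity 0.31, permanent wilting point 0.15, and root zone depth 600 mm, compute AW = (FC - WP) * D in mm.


AW = (FC - WP) * D
   = (0.31 - 0.15) * 600
   = 0.16 * 600
   = 96 mm


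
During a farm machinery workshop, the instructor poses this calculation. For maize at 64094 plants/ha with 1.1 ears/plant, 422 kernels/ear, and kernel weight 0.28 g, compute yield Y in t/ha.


Y = density * ears * kernels * kw
  = 64094 * 1.1 * 422 * 0.28 g/ha
  = 8330681.74 g/ha
  = 8330.68 kg/ha = 8.33 t/ha


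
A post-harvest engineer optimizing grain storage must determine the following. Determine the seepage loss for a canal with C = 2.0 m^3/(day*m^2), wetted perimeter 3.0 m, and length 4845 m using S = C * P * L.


S = C * P * L
  = 2.0 * 3.0 * 4845
  = 29070 m^3/day


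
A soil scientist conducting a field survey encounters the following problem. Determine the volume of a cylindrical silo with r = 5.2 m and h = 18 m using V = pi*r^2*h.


V = pi * r^2 * h
  = pi * 5.2^2 * 18
  = pi * 27.04 * 18
  = 1529.08 m^3


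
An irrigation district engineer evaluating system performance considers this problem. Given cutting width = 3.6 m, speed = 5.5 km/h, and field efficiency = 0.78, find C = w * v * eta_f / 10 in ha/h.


C = w * v * eta_f / 10
  = 3.6 * 5.5 * 0.78 / 10
  = 15.44 / 10
  = 1.54 ha/h


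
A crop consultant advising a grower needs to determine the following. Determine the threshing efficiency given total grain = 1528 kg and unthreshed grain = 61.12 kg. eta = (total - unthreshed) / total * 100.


eta = (total - unthreshed) / total * 100
    = (1528 - 61.12) / 1528 * 100
    = 1466.88 / 1528 * 100
    = 96%


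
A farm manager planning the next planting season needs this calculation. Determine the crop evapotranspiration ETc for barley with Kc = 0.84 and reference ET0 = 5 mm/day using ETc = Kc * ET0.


ETc = Kc * ET0
    = 0.84 * 5
    = 4.20 mm/day


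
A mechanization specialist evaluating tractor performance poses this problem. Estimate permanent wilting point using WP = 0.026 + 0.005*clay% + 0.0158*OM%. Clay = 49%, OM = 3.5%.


WP = 0.026 + 0.005*49 + 0.0158*3.5
   = 0.026 + 0.2450 + 0.0553
   = 0.3263


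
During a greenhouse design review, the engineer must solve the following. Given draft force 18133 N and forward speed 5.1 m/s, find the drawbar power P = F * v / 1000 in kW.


P = F * v / 1000
  = 18133 * 5.1 / 1000
  = 92478.30 / 1000
  = 92.48 kW


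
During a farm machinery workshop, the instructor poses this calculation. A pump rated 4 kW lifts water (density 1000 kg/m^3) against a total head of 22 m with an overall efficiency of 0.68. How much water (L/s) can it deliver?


Q = (P * 1000 * eta) / (rho * g * H)
  = (4 * 1000 * 0.68) / (1000 * 9.81 * 22)
  = 2720 / 215820
  = 0.01260 m^3/s = 12.60 L/s


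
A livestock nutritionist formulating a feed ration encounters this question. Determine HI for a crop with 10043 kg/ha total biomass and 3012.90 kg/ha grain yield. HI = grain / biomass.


HI = grain_yield / biomass
   = 3012.90 / 10043
   = 0.30


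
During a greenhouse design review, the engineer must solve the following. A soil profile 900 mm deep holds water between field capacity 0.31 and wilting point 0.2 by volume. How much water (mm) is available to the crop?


AW = (FC - WP) * D
   = (0.31 - 0.2) * 900
   = 0.11 * 900
   = 99 mm


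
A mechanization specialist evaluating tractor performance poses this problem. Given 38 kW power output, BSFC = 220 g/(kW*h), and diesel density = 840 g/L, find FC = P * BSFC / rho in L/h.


FC = P * BSFC / rho_fuel
   = 38 * 220 / 840
   = 8360 / 840
   = 9.95 L/h


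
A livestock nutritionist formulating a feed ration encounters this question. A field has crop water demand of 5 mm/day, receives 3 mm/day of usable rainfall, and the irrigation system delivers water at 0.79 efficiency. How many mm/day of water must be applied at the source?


IWR = (ETc - Pe) / Ea
    = (5 - 3) / 0.79
    = 2 / 0.79
    = 2.53 mm/day


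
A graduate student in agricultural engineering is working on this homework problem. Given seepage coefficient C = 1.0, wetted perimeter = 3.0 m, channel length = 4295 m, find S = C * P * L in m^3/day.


S = C * P * L
  = 1.0 * 3.0 * 4295
  = 12885 m^3/day


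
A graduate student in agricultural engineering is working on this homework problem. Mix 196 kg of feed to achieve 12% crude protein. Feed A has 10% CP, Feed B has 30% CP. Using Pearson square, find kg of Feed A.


parts_A = CP_b - target = 30 - 12 = 18
parts_B = target - CP_a = 12 - 10 = 2
total_parts = 18 + 2 = 20
Feed A = 196 * 18 / 20 = 176.40 kg
Feed B = 196 * 2 / 20 = 19.60 kg

176.40 kg


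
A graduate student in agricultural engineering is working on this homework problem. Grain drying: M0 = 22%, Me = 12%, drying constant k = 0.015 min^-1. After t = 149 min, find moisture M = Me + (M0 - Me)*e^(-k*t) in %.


M = Me + (M0 - Me) * e^(-k*t)
  = 12 + (22 - 12) * e^(-0.015*149)
  = 12 + 10 * e^(-2.235)
  = 12 + 10 * 0.10699
  = 12 + 1.0699
  = 13.07%


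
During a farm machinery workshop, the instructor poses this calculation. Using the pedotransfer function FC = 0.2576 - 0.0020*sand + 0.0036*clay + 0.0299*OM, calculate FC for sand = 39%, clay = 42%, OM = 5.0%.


FC = 0.2576 - 0.0020*39 + 0.0036*42 + 0.0299*5.0
   = 0.2576 - 0.0780 + 0.1512 + 0.1495
   = 0.4803


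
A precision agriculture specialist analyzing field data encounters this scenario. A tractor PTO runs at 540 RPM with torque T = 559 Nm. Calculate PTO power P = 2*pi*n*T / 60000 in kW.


P = 2*pi*n*T / 60000
  = 2*pi * 540 * 559 / 60000
  = 1896642.32 / 60000
  = 31.61 kW


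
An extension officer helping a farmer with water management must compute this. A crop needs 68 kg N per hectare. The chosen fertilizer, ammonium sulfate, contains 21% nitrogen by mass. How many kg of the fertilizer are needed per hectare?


Rate = N_required / (N_content / 100)
     = 68 / (21 / 100)
     = 68 / 0.21
     = 323.81 kg/ha


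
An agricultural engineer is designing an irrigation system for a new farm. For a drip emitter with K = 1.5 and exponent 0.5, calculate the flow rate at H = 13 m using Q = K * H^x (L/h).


Q = K * H^x
  = 1.5 * 13^0.5
  = 1.5 * 3.6056
  = 5.41 L/h


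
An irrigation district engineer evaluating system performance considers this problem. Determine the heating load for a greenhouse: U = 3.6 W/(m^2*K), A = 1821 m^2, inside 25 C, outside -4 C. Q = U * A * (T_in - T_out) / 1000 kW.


dT = 25 - (-4) = 29 K
Q = U * A * dT
  = 3.6 * 1821 * 29
  = 190112.40 W = 190.11 kW


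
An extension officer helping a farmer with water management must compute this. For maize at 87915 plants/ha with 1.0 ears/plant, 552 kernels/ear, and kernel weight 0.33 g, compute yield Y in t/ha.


Y = density * ears * kernels * kw
  = 87915 * 1.0 * 552 * 0.33 g/ha
  = 16014596.40 g/ha
  = 16014.60 kg/ha = 16.01 t/ha


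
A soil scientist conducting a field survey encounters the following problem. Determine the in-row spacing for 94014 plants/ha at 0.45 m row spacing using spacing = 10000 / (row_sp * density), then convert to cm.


spacing = 10000 / (row_sp * density)
        = 10000 / (0.45 * 94014)
        = 10000 / 42306.30
        = 0.23637 m = 23.64 cm


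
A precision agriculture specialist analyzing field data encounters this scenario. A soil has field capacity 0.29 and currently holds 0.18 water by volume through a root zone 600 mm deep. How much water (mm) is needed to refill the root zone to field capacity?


SMD = (FC - theta) * D
    = (0.29 - 0.18) * 600
    = 0.110 * 600
    = 66 mm


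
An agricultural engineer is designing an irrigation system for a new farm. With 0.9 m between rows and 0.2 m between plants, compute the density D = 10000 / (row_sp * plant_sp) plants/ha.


D = 10000 / (row_sp * plant_sp)
  = 10000 / (0.9 * 0.2)
  = 10000 / 0.1800
  = 55555.56 plants/ha


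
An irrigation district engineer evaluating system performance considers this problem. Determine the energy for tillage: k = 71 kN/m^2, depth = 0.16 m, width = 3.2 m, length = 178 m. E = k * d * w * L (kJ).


E = k * d * w * L
  = 71 * 0.16 * 3.2 * 178
  = 6470.66 kJ


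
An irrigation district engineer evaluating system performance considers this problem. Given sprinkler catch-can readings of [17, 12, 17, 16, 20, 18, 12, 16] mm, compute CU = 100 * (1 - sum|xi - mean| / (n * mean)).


xbar = 128 / 8 = 16
sum|xi - xbar| = 16
CU = 100 * (1 - 16 / (8 * 16))
   = 100 * (1 - 0.1250)
   = 87.50%


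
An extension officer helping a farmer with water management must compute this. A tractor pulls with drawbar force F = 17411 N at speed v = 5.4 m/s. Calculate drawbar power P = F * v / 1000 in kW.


P = F * v / 1000
  = 17411 * 5.4 / 1000
  = 94019.40 / 1000
  = 94.02 kW


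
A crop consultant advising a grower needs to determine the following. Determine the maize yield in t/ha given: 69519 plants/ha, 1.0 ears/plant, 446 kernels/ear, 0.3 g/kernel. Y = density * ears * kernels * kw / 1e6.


Y = density * ears * kernels * kw
  = 69519 * 1.0 * 446 * 0.3 g/ha
  = 9301642.20 g/ha
  = 9301.64 kg/ha = 9.30 t/ha


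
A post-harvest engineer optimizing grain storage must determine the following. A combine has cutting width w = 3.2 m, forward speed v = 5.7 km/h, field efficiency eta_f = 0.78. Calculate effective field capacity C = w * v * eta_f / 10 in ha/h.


C = w * v * eta_f / 10
  = 3.2 * 5.7 * 0.78 / 10
  = 14.23 / 10
  = 1.42 ha/h


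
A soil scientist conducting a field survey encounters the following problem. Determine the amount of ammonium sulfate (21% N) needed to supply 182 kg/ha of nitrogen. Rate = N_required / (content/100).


Rate = N_required / (N_content / 100)
     = 182 / (21 / 100)
     = 182 / 0.21
     = 866.67 kg/ha


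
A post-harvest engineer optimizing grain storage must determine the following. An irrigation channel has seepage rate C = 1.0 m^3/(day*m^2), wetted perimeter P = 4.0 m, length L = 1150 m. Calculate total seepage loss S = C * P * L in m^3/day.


S = C * P * L
  = 1.0 * 4.0 * 1150
  = 4600 m^3/day


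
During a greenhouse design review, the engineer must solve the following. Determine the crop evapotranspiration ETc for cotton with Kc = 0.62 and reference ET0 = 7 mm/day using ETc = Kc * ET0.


ETc = Kc * ET0
    = 0.62 * 7
    = 4.34 mm/day


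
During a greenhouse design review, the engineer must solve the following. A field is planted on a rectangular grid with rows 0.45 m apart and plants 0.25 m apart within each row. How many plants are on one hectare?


D = 10000 / (row_sp * plant_sp)
  = 10000 / (0.45 * 0.25)
  = 10000 / 0.1125
  = 88888.89 plants/ha


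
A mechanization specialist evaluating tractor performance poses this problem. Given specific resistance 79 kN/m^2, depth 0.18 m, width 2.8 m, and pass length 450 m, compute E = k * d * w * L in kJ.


E = k * d * w * L
  = 79 * 0.18 * 2.8 * 450
  = 17917.20 kJ


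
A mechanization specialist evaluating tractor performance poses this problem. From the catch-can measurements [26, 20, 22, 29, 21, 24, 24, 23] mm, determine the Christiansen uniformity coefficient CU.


xbar = 189 / 8 = 23.625
sum|xi - xbar| = 17
CU = 100 * (1 - 17 / (8 * 23.625))
   = 100 * (1 - 0.0899)
   = 91.01%


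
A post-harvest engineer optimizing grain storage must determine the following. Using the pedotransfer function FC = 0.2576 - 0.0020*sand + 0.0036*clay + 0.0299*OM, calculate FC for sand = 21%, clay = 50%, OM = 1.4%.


FC = 0.2576 - 0.0020*21 + 0.0036*50 + 0.0299*1.4
   = 0.2576 - 0.0420 + 0.1800 + 0.0419
   = 0.4375


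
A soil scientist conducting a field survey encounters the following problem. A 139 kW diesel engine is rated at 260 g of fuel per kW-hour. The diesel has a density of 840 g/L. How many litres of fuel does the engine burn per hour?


FC = P * BSFC / rho_fuel
   = 139 * 260 / 840
   = 36140 / 840
   = 43.02 L/h


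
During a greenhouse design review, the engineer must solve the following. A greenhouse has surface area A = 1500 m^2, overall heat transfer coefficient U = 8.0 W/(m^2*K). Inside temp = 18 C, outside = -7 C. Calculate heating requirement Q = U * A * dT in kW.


dT = 18 - (-7) = 25 K
Q = U * A * dT
  = 8.0 * 1500 * 25
  = 300000 W = 300 kW


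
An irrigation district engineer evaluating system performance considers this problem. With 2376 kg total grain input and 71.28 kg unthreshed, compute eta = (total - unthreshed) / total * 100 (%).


eta = (total - unthreshed) / total * 100
    = (2376 - 71.28) / 2376 * 100
    = 2304.72 / 2376 * 100
    = 97%


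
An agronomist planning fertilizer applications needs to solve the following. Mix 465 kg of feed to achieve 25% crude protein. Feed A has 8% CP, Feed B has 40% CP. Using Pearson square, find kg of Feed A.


parts_A = CP_b - target = 40 - 25 = 15
parts_B = target - CP_a = 25 - 8 = 17
total_parts = 15 + 17 = 32
Feed A = 465 * 15 / 32 = 217.97 kg
Feed B = 465 * 17 / 32 = 247.03 kg

217.97 kg
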